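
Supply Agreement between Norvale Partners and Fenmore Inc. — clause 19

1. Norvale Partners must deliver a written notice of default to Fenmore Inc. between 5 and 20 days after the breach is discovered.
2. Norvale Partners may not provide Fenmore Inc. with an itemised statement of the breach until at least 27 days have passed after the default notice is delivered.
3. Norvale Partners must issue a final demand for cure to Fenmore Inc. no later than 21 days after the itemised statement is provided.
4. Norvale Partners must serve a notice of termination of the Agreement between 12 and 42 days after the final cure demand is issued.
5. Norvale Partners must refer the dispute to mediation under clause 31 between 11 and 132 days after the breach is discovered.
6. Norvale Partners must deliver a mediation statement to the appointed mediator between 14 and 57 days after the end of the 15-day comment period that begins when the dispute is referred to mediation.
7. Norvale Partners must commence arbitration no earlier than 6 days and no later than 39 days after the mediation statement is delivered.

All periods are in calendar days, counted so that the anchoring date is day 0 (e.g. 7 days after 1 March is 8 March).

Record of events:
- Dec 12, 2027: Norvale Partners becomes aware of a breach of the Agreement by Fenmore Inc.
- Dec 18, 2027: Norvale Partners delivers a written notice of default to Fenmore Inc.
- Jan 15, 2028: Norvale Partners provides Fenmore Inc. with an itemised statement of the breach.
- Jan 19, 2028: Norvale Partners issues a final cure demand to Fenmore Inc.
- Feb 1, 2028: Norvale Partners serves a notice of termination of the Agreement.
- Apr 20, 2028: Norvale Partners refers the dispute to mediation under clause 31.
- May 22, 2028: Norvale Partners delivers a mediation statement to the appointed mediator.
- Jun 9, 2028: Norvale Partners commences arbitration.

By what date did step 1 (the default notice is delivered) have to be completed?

Jan 1, 2028

Step 1 runs from Dec 12, 2027, when the breach is discovered. The window is 5–20 days after Dec 12, 2027; it closes on Jan 1, 2028.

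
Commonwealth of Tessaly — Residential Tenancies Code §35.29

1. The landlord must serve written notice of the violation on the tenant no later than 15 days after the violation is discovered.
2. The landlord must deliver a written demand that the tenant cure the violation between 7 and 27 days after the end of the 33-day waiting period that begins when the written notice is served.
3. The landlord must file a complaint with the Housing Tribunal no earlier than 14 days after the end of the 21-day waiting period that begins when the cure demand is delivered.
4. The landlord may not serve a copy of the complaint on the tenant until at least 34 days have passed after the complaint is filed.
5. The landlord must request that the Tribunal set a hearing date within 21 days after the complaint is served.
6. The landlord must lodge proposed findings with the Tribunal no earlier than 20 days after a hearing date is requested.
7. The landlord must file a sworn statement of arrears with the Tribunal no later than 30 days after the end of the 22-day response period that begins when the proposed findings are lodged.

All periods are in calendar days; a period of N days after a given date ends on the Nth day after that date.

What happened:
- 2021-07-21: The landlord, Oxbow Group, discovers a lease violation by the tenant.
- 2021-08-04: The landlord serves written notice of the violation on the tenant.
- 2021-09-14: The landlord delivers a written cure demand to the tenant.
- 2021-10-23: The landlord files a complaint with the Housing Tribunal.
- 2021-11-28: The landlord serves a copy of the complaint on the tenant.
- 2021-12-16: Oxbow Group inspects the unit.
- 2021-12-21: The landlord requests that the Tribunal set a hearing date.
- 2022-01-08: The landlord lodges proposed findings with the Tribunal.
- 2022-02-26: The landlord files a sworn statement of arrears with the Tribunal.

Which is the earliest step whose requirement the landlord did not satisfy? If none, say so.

Step 5

Step 1 — counting 15 days from 2021-07-21 (when the violation is discovered) gives a deadline of 2021-08-05; done 2021-08-04 — timely.
Step 2 — 7 and 27 days from 2021-09-06 (end of the 33-day waiting period, which began when the written notice is served on 2021-08-04) are 2021-09-13 and 2021-10-03 respectively; 2021-09-14 falls inside that range.
Step 3 — must wait 14 days from 2021-10-05 (end of the 21-day waiting period, which began when the cure demand is delivered on 2021-09-14), so not before 2021-10-19; done 2021-10-23 — permitted.
Step 4 — must wait 34 days from 2021-10-23 (when the complaint is filed), so not before 2021-11-26; done 2021-11-28, after the minimum wait.
Step 5 — counting 21 days from 2021-11-28 (when the complaint is served) gives a deadline of 2021-12-19; done 2021-12-21 — 2 days late.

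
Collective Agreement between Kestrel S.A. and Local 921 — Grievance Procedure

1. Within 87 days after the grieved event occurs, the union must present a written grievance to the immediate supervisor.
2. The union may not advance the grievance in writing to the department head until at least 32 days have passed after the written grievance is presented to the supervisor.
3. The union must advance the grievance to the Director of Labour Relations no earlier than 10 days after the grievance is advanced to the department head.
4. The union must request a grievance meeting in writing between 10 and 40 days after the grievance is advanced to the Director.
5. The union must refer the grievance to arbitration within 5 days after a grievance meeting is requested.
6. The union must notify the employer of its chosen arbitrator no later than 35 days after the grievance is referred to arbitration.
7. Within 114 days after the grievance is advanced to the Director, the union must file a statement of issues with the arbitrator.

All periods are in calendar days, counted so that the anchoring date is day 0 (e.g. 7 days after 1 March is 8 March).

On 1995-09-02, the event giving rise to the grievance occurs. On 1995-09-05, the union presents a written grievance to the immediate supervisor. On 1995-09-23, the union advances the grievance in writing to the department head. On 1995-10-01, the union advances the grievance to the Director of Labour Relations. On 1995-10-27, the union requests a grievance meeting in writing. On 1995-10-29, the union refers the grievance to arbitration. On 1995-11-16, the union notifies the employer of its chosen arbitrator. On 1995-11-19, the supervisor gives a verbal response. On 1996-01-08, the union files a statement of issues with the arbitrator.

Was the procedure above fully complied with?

No

Step 1: 87 days after 1995-09-02 (when the grieved event occurs) is 1995-11-28; 1995-09-05 is within that limit.
Step 2: the earliest permitted date is 32 days after 1995-09-05 (when the written grievance is presented to the supervisor), i.e. 1995-10-07; acted on 1995-09-23, 14 days prematurely.
The analysis stops there.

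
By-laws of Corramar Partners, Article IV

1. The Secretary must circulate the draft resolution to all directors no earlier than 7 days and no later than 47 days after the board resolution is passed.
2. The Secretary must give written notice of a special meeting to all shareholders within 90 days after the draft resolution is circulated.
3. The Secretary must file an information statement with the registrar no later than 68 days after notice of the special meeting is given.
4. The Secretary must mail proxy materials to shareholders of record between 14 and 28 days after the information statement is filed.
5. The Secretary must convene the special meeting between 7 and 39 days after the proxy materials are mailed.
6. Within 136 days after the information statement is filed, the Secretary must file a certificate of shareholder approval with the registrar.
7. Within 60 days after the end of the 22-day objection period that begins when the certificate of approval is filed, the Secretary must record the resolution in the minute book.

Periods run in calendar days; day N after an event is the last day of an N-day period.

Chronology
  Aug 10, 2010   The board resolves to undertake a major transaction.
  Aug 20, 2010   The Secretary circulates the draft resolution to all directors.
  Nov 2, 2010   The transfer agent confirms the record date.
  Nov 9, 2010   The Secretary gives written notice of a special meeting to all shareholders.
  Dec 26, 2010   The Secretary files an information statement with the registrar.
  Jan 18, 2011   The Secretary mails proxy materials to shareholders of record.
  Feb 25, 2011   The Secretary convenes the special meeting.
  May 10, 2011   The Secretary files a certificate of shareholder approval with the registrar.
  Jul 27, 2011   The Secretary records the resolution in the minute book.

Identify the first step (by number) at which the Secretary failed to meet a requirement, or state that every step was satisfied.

(1) the permitted window runs from Aug 10, 2010 + 7 = Aug 17, 2010 to Aug 10, 2010 + 47 = Sep 26, 2010; done Aug 20, 2010 — within the window.
(2) due by Aug 20, 2010 + 90 days = Nov 18, 2010; completed Nov 9, 2010, before the deadline.
(3) due by Nov 9, 2010 + 68 days = Jan 16, 2011; Dec 26, 2010 is within that limit.
(4) the permitted window runs from Dec 26, 2010 + 14 = Jan 9, 2011 to Dec 26, 2010 + 28 = Jan 23, 2011; Jan 18, 2011 falls inside that range.
(5) the permitted window runs from Jan 18, 2011 + 7 = Jan 25, 2011 to Jan 18, 2011 + 39 = Feb 26, 2011; Feb 25, 2011 falls inside that range.
(6) due by Dec 26, 2010 + 136 days = May 11, 2011; completed May 10, 2011, before the deadline.
(7) due by Jun 1, 2011 + 60 days = Jul 31, 2011; completed Jul 27, 2011, before the deadline.

None — every step was satisfied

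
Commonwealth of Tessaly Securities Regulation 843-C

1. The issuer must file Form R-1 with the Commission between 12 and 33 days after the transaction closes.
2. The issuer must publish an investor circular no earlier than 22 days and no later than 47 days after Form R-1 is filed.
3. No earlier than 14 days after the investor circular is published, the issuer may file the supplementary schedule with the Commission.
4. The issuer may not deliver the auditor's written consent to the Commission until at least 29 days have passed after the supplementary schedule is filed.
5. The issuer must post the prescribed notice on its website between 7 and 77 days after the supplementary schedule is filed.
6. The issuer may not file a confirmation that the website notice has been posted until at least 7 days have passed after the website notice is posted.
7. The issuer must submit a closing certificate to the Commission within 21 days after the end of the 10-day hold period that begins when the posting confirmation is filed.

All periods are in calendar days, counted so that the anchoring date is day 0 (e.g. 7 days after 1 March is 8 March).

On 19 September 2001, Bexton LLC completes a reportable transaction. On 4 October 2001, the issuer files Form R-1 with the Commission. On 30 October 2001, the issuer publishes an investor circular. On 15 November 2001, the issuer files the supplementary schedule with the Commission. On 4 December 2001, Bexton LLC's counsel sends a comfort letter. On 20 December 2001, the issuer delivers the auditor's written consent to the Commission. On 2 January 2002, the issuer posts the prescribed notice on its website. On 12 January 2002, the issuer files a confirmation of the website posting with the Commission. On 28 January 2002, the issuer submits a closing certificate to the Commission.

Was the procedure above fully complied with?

Yes

(1) the permitted window runs from 19 September 2001 + 12 = 1 October 2001 to 19 September 2001 + 33 = 22 October 2001; 4 October 2001 falls inside that range.
(2) the permitted window runs from 4 October 2001 + 22 = 26 October 2001 to 4 October 2001 + 47 = 20 November 2001; done 30 October 2001 — within the window.
(3) permitted from 30 October 2001 + 14 days = 13 November 2001 onward; done 15 November 2001, after the minimum wait.
(4) permitted from 15 November 2001 + 29 days = 14 December 2001 onward; done 20 December 2001 — permitted.
(5) the permitted window runs from 15 November 2001 + 7 = 22 November 2001 to 15 November 2001 + 77 = 31 January 2002; 2 January 2002 falls inside that range.
(6) permitted from 2 January 2002 + 7 days = 9 January 2002 onward; done 12 January 2002, after the minimum wait.
(7) due by 22 January 2002 + 21 days = 12 February 2002; completed 28 January 2002, before the deadline.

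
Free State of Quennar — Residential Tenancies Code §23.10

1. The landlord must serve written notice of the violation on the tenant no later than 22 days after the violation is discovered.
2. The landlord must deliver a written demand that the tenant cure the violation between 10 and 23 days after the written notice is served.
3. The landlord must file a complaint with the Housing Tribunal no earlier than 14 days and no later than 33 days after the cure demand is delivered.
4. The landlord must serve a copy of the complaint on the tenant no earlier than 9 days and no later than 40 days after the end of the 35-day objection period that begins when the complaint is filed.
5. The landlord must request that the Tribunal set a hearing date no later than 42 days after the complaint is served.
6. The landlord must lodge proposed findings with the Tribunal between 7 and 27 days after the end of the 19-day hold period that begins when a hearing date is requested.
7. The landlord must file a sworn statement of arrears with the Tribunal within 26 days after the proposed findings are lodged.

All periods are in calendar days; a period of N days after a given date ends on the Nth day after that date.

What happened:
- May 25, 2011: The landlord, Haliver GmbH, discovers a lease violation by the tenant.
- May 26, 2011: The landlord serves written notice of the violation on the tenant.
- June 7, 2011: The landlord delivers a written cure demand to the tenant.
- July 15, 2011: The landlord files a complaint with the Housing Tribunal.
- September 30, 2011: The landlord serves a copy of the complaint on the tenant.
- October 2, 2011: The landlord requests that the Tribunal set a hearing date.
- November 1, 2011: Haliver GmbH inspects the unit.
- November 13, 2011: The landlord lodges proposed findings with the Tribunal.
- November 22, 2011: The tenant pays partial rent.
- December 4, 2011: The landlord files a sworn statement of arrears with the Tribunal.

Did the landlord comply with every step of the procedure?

Step 1: 22 days after May 25, 2011 (when the violation is discovered) is June 16, 2011; done May 26, 2011 — timely.
Step 2: the window is 10–23 days after May 26, 2011 (when the written notice is served), so June 5, 2011 through June 18, 2011; done June 7, 2011 — within the window.
Step 3: the window is 14–33 days after June 7, 2011 (when the cure demand is delivered), so June 21, 2011 through July 10, 2011; done July 15, 2011 — 5 days after the window closed.

No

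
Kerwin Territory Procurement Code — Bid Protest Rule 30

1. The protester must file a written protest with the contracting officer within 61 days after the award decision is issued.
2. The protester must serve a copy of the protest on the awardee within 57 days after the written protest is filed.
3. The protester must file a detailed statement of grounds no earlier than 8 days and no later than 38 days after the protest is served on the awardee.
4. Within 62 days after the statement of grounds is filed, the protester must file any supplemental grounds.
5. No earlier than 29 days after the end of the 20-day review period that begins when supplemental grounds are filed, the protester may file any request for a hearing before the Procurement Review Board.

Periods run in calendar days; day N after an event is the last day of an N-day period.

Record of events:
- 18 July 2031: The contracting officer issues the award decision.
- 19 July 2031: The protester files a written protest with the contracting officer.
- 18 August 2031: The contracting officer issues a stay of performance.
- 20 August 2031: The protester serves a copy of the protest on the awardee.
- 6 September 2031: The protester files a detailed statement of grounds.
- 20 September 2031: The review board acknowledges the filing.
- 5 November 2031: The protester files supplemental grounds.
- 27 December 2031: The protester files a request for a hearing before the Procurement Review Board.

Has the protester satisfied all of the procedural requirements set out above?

Yes

Step 1 — counting 61 days from 18 July 2031 (when the award decision is issued) gives a deadline of 17 September 2031; 19 July 2031 is within that limit.
Step 2 — counting 57 days from 19 July 2031 (when the written protest is filed) gives a deadline of 14 September 2031; completed 20 August 2031, before the deadline.
Step 3 — 8 and 38 days from 20 August 2031 (when the protest is served on the awardee) are 28 August 2031 and 27 September 2031 respectively; done 6 September 2031, which is between those dates.
Step 4 — counting 62 days from 6 September 2031 (when the statement of grounds is filed) gives a deadline of 7 November 2031; completed 5 November 2031, before the deadline.
Step 5 — must wait 29 days from 25 November 2031 (end of the 20-day review period, which began when supplemental grounds are filed on 5 November 2031), so not before 24 December 2031; done 27 December 2031, after the minimum wait.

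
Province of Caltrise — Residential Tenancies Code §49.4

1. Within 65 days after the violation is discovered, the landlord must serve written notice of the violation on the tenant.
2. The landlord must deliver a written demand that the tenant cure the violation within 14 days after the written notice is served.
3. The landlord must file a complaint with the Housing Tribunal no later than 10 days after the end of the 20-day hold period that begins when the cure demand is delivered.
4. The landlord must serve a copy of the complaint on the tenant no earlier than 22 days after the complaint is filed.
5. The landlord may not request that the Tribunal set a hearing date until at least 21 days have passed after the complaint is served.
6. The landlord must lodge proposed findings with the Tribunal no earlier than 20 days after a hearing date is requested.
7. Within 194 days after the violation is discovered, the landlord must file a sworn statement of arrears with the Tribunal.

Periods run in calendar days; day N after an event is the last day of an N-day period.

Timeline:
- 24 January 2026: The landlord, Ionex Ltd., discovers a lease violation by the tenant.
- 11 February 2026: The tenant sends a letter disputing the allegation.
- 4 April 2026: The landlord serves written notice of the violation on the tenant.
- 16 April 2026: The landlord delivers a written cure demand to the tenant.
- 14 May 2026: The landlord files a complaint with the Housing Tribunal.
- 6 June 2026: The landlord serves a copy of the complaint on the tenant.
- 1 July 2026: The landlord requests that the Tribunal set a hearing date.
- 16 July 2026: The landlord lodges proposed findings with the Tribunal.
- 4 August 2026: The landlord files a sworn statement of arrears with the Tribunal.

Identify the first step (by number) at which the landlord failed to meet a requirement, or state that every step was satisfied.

Step 1: 65 days after 24 January 2026 (when the violation is discovered) is 30 March 2026; 4 April 2026 misses that deadline by 5 days.
The analysis stops there.

Step 1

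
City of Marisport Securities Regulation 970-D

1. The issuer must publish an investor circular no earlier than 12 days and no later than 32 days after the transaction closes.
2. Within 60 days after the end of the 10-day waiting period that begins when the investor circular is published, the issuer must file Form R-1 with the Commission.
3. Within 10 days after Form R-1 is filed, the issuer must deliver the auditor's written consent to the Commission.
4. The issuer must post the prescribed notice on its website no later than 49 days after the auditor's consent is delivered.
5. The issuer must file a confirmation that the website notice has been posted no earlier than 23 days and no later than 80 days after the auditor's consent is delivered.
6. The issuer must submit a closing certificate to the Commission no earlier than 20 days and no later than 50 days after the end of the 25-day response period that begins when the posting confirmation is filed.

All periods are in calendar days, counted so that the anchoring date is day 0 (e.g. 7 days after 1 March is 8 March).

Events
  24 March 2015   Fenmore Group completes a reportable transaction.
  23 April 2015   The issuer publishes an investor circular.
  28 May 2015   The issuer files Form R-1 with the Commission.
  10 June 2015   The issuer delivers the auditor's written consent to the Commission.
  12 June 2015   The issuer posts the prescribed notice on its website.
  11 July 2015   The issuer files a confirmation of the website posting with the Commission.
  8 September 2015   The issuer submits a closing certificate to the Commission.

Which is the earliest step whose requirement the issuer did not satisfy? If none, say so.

Step 3

(1) the permitted window runs from 24 March 2015 + 12 = 5 April 2015 to 24 March 2015 + 32 = 25 April 2015; done 23 April 2015, which is between those dates.
(2) due by 3 May 2015 + 60 days = 2 July 2015; 28 May 2015 is within that limit.
(3) due by 28 May 2015 + 10 days = 7 June 2015; done 10 June 2015 — 3 days late.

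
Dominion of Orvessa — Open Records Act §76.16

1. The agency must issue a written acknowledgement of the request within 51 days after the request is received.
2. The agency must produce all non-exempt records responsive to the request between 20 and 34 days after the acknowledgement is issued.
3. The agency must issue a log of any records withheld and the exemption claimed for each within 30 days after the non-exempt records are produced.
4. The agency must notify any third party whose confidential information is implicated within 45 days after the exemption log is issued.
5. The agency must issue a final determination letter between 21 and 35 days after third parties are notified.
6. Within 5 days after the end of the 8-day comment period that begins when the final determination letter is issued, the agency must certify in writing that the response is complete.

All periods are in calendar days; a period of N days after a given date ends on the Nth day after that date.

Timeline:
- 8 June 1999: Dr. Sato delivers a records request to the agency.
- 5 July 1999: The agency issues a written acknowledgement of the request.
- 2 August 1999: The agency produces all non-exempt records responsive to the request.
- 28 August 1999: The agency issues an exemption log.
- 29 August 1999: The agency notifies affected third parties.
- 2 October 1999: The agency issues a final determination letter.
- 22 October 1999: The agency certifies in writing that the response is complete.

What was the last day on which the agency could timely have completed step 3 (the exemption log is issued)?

Step 3 runs from 2 August 1999, when the non-exempt records are produced. 30 days after 2 August 1999 is 1 September 1999.

1 September 1999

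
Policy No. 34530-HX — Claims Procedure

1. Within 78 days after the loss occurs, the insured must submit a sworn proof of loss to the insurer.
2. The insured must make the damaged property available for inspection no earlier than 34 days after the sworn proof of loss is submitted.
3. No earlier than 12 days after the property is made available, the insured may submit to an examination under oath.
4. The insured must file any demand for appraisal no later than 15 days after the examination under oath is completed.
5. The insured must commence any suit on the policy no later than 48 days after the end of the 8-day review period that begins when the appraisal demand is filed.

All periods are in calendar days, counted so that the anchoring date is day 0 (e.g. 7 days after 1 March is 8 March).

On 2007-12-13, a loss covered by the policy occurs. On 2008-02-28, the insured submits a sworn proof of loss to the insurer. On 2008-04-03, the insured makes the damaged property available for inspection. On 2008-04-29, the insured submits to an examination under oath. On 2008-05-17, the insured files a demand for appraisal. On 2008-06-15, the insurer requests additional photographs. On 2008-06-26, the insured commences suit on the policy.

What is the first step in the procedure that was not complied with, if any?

(1) due by 2007-12-13 + 78 days = 2008-02-29; done 2008-02-28 — timely.
(2) permitted from 2008-02-28 + 34 days = 2008-04-02 onward; done 2008-04-03, after the minimum wait.
(3) permitted from 2008-04-03 + 12 days = 2008-04-15 onward; done 2008-04-29 — permitted.
(4) due by 2008-04-29 + 15 days = 2008-05-14; not done until 2008-05-17, 3 days after the deadline.

Step 4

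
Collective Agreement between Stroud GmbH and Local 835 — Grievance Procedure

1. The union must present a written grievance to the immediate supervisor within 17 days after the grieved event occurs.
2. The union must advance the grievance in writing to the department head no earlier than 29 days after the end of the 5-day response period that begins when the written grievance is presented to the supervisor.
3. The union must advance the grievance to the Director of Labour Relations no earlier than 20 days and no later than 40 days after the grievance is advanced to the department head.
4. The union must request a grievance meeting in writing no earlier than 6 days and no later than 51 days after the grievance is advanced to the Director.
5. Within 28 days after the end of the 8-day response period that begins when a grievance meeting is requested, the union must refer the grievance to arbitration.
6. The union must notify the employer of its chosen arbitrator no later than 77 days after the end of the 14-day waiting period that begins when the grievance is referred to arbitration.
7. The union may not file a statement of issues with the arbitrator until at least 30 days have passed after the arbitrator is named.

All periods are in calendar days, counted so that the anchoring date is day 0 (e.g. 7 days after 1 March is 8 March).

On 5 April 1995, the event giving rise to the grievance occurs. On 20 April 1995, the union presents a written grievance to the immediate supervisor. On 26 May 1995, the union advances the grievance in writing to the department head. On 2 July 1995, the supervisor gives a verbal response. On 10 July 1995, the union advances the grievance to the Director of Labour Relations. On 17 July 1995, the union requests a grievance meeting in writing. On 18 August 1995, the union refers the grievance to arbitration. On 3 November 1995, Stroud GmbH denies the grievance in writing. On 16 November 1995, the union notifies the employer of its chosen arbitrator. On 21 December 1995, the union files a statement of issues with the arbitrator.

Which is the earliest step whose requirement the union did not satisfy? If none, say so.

Step 3

(1) due by 5 April 1995 + 17 days = 22 April 1995; completed 20 April 1995, before the deadline.
(2) permitted from 25 April 1995 + 29 days = 24 May 1995 onward; done 26 May 1995 — permitted.
(3) the permitted window runs from 26 May 1995 + 20 = 15 June 1995 to 26 May 1995 + 40 = 5 July 1995; 10 July 1995 is 5 days past the end of the window.
The procedure was therefore not followed at step 3.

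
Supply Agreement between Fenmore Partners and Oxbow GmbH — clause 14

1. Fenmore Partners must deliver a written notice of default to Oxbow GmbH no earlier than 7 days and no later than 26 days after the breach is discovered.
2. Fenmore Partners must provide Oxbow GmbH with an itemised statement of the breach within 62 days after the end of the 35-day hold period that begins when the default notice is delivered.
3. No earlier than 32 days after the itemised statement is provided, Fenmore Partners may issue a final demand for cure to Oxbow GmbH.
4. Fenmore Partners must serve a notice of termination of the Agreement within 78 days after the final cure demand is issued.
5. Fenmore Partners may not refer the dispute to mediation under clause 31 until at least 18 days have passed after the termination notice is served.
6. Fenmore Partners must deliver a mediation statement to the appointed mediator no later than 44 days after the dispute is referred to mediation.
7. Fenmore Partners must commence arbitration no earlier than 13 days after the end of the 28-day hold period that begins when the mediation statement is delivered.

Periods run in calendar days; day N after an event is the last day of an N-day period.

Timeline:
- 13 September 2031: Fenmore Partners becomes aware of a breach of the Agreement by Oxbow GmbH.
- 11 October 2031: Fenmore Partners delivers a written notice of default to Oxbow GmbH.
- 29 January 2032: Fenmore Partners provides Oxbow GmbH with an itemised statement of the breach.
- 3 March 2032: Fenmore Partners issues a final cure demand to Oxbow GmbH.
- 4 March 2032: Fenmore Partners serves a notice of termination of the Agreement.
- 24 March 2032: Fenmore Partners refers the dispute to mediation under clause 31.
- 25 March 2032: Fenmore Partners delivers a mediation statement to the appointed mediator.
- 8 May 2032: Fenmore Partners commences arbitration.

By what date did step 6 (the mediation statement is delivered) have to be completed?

7 May 2032

Step 6 runs from 24 March 2032, when the dispute is referred to mediation. 44 days after 24 March 2032 is 7 May 2032.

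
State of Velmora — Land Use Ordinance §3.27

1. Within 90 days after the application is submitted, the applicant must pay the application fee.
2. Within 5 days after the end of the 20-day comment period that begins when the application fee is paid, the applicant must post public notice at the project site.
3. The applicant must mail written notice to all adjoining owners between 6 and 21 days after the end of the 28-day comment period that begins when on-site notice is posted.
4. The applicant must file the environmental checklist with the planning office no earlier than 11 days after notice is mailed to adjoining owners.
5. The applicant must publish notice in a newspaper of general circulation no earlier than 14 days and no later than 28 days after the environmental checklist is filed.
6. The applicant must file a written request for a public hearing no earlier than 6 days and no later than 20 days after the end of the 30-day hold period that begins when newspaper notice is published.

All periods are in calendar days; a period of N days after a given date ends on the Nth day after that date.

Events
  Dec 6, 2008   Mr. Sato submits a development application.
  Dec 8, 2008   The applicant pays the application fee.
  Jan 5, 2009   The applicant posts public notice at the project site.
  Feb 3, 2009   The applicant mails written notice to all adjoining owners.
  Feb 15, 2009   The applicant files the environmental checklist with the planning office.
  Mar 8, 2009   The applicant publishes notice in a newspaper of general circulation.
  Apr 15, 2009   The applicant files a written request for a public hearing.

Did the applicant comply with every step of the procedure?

No

Step 1 — counting 90 days from Dec 6, 2008 (when the application is submitted) gives a deadline of Mar 6, 2009; completed Dec 8, 2008, before the deadline.
Step 2 — counting 5 days from Dec 28, 2008 (end of the 20-day comment period, which began when the application fee is paid on Dec 8, 2008) gives a deadline of Jan 2, 2009; not done until Jan 5, 2009, 3 days after the deadline.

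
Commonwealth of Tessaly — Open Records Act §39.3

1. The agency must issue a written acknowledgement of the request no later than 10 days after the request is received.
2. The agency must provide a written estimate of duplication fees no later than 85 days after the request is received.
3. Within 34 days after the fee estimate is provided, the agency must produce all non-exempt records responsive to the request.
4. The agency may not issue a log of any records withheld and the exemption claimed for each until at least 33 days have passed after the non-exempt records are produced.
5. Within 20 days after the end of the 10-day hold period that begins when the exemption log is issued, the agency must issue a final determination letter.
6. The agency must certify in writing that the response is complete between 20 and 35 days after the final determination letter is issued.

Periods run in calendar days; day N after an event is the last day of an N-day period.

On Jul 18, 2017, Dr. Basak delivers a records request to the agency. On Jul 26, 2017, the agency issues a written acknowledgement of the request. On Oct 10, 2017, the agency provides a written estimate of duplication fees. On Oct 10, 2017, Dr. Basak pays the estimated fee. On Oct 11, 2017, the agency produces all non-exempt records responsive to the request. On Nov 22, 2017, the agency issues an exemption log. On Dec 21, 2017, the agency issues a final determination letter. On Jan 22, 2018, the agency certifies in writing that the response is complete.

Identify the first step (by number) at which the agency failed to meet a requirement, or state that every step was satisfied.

None — every step was satisfied

Step 1: 10 days after Jul 18, 2017 (when the request is received) is Jul 28, 2017; Jul 26, 2017 is within that limit.
Step 2: 85 days after Jul 18, 2017 (when the request is received) is Oct 11, 2017; Oct 10, 2017 is within that limit.
Step 3: 34 days after Oct 10, 2017 (when the fee estimate is provided) is Nov 13, 2017; done Oct 11, 2017 — timely.
Step 4: the earliest permitted date is 33 days after Oct 11, 2017 (when the non-exempt records are produced), i.e. Nov 13, 2017; Nov 22, 2017 is on or after that date.
Step 5: 20 days after Dec 2, 2017 (end of the 10-day hold period, which began when the exemption log is issued on Nov 22, 2017) is Dec 22, 2017; completed Dec 21, 2017, before the deadline.
Step 6: the window is 20–35 days after Dec 21, 2017 (when the final determination letter is issued), so Jan 10, 2018 through Jan 25, 2018; done Jan 22, 2018, which is between those dates.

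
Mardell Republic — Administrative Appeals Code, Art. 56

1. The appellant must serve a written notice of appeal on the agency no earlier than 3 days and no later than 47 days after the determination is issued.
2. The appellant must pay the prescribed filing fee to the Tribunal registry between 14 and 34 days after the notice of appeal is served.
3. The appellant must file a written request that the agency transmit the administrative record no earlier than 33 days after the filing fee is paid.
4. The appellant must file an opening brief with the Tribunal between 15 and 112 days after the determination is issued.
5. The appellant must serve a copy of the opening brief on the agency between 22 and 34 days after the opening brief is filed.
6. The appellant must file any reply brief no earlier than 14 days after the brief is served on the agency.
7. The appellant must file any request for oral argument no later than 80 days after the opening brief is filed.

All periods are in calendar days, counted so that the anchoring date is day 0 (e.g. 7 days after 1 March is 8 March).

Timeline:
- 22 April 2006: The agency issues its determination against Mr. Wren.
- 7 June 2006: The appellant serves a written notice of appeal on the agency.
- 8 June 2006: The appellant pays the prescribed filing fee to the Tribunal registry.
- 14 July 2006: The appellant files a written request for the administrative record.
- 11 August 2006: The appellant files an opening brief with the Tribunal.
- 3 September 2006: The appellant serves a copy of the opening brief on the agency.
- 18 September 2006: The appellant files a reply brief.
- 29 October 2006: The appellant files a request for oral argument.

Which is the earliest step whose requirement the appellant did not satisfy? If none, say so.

Step 2

(1) the permitted window runs from 22 April 2006 + 3 = 25 April 2006 to 22 April 2006 + 47 = 8 June 2006; done 7 June 2006, which is between those dates.
(2) the permitted window runs from 7 June 2006 + 14 = 21 June 2006 to 7 June 2006 + 34 = 11 July 2006; done 8 June 2006 — 13 days before the window opened.
Later steps need not be reached.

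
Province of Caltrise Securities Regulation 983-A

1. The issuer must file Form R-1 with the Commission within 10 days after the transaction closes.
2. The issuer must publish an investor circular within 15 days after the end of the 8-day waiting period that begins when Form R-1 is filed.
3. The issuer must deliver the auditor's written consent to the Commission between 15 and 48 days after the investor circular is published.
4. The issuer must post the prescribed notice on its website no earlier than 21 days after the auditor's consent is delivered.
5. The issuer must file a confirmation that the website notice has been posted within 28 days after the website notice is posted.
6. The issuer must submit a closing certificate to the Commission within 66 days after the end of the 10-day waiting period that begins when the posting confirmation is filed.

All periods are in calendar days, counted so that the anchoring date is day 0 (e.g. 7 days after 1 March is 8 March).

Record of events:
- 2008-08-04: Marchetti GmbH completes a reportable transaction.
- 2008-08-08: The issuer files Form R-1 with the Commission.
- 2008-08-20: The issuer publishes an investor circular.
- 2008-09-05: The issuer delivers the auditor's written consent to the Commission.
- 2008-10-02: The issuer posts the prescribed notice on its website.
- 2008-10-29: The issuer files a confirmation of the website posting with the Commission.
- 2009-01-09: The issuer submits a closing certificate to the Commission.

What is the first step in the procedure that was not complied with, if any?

None — every step was satisfied

(1) due by 2008-08-04 + 10 days = 2008-08-14; 2008-08-08 is within that limit.
(2) due by 2008-08-16 + 15 days = 2008-08-31; 2008-08-20 is within that limit.
(3) the permitted window runs from 2008-08-20 + 15 = 2008-09-04 to 2008-08-20 + 48 = 2008-10-07; 2008-09-05 falls inside that range.
(4) permitted from 2008-09-05 + 21 days = 2008-09-26 onward; done 2008-10-02, after the minimum wait.
(5) due by 2008-10-02 + 28 days = 2008-10-30; done 2008-10-29 — timely.
(6) due by 2008-11-08 + 66 days = 2009-01-13; completed 2009-01-09, before the deadline.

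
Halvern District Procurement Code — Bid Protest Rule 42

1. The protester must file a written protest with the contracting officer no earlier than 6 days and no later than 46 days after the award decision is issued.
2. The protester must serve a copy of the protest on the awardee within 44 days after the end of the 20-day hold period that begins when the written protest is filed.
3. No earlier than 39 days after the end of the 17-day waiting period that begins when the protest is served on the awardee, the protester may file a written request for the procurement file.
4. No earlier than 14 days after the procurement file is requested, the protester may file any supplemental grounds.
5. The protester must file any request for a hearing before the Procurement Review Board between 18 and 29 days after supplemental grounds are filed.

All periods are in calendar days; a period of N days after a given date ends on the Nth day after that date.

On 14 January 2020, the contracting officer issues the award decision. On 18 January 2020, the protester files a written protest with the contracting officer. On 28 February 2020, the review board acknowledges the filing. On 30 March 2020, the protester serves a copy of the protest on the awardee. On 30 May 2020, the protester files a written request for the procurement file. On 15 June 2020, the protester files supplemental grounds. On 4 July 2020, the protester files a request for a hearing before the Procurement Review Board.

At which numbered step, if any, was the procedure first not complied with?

Step 1

(1) the permitted window runs from 14 January 2020 + 6 = 20 January 2020 to 14 January 2020 + 46 = 29 February 2020; done 18 January 2020 — 2 days before the window opened.
The analysis stops there.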